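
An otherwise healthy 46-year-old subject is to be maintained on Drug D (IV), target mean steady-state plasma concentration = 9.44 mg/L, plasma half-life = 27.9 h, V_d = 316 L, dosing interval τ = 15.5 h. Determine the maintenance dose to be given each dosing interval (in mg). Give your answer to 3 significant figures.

k = ln2 / t½ = 0.693147 / 27.9 = 0.02484 h⁻¹
CL = k × Vd = 0.02484 × 316 = 7.849 L/h
At steady state, Dose/τ = Css × CL.
Dose = Css × CL × τ = 9.44 × 7.849 × 15.5 = 1148 mg

1150 mg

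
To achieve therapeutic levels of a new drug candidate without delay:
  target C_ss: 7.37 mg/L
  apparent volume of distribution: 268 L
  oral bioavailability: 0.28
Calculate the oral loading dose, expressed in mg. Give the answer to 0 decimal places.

LD = Css × Vd / F = 7.37 × 268 / 0.28 = 7054 mg

7054 mg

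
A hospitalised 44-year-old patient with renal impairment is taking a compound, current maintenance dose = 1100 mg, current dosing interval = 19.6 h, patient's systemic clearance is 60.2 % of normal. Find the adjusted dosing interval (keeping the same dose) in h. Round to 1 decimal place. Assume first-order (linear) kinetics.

To keep the same average steady-state level, dosing rate must scale with clearance.
CL ratio = 60.2 / 100 = 0.6020
New interval (same dose) = 19.6 / 0.6020 = 32.56 h

32.6 h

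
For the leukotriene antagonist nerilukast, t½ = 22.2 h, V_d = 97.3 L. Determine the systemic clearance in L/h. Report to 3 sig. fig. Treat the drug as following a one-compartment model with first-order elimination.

3.04 L/h

k = ln2 / t½ = 0.693147 / 22.2 = 0.03122 h⁻¹
CL = k × Vd = 0.03122 × 97.3 = 3.038 L/h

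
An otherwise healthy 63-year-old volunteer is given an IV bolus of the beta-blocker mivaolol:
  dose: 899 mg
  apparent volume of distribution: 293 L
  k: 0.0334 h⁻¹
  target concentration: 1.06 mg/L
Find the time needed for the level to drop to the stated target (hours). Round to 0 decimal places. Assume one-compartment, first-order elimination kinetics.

32 h

C₀ = Dose / Vd = 899.0 / 293 = 3.068 mg/L
t = ln(C₀ / C) / k = ln(3.068 / 1.06) / 0.03340
  = ln(2.894) / 0.03340 = 1.063 / 0.03340 = 31.83 h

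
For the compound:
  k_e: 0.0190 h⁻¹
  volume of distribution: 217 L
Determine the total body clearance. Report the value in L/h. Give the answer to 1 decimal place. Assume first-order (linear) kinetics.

4.1 L/h

CL = k × Vd = 0.0190 × 217 = 4.123 L/h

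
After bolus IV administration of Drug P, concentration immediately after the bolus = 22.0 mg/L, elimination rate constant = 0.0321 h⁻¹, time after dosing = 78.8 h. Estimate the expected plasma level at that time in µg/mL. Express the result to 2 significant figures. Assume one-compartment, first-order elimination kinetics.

1.8 µg/mL

C = C₀ · e^(−k·t) = 22.00 × e^(−0.03210 × 78.8)
  = 22.00 × 0.07970 = 1.753 mg/L
(1.753 mg/L = 1.753 µg/mL)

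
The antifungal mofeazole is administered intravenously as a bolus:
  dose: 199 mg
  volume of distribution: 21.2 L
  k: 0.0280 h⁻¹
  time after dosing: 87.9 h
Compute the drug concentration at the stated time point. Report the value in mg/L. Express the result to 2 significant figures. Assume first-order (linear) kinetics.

0.80 mg/L

C₀ = Dose / Vd = 199.0 / 21.2 = 9.387 mg/L
C = C₀ · e^(−k·t) = 9.387 × e^(−0.02800 × 87.9)
  = 9.387 × 0.08533 = 0.8010 mg/L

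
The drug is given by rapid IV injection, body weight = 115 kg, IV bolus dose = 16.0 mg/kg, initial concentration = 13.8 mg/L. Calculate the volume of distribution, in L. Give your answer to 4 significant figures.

Dose = 16.0 × 115 = 1840 mg
Vd = Dose / C₀ = 1840 / 13.8 = 133.3 L

133.3 L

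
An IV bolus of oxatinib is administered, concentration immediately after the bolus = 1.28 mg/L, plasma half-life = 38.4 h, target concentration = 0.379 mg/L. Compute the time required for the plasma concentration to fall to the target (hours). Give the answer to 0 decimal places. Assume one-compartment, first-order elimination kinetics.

67 h

k = ln2 / t½ = 0.693147 / 38.4 = 0.01805 h⁻¹
t = ln(C₀ / C) / k = ln(1.280 / 0.379) / 0.01805
  = ln(3.377) / 0.01805 = 1.217 / 0.01805 = 67.42 h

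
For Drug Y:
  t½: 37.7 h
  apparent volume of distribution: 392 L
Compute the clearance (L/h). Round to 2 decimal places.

7.21 L/h

k = ln2 / t½ = 0.693147 / 37.7 = 0.01839 h⁻¹
CL = k × Vd = 0.01839 × 392 = 7.209 L/h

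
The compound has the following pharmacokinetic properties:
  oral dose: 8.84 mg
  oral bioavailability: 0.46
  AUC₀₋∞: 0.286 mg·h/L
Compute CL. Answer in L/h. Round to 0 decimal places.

14 L/h

CL = F·Dose / AUC = 0.46 × 8.84 / 0.286 = 14.22 L/h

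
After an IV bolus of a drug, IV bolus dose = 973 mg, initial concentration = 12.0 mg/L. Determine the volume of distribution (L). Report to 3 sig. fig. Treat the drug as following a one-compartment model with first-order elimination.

Vd = Dose / C₀ = 973.0 / 12.0 = 81.08 L

81.1 L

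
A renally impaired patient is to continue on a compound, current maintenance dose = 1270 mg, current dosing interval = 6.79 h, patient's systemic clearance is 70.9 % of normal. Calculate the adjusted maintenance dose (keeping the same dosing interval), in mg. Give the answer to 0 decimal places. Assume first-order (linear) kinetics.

900 mg

To keep the same average steady-state level, dosing rate must scale with clearance.
CL ratio = 70.9 / 100 = 0.7090
New dose (same interval) = 1270 × 0.7090 = 900.4 mg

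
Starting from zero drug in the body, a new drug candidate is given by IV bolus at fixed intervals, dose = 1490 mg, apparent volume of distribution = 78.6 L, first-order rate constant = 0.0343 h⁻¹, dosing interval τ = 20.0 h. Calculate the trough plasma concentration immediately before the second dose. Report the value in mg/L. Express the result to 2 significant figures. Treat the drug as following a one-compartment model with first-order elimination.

C₀ per dose = Dose / Vd = 1490 / 78.6 = 18.96 mg/L
Fraction remaining after one interval: r = e^(−kτ) = e^(−0.03430 × 20.0) = 0.5036
Before dose 2, 1 dose has been given (aged 1τ).
C_trough = C₀ × r = 18.96 × 0.5036 = 9.548 mg/L

9.5 mg/L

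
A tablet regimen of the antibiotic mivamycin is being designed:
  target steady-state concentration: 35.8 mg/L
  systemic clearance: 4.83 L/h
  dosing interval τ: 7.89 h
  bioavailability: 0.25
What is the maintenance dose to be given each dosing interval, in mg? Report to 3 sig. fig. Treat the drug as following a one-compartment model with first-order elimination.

At steady state, F × (Dose/τ) = Css × CL.
Dose = Css × CL × τ / F = 35.8 × 4.830 × 7.89 / 0.25 = 5457 mg

5460 mg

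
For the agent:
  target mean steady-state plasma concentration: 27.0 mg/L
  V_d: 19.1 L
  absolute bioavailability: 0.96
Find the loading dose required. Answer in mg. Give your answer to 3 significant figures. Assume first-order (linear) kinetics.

LD = Css × Vd / F = 27.0 × 19.1 / 0.96 = 537.2 mg

537 mg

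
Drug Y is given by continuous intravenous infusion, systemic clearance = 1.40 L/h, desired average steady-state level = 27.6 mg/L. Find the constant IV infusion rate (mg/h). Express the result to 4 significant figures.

38.64 mg/h

At steady state, infusion rate R₀ = Css × CL = 27.6 × 1.400 = 38.64 mg/h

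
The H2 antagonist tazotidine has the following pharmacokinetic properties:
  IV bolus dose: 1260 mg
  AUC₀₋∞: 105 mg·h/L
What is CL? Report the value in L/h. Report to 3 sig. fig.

CL = Dose / AUC = 1260 / 105 = 12.00 L/h

12.0 L/h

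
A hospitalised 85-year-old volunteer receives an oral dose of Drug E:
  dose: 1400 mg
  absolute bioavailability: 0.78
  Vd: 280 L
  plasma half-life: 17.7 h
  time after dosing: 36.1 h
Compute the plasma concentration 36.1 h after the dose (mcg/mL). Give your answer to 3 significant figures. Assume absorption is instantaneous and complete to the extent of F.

0.949 mcg/mL

Amount reaching circulation = F × Dose = 0.78 × 1400 = 1092 mg
C₀ = F·Dose / Vd = 1092 / 280 = 3.900 mg/L
k = ln2 / t½ = 0.693147 / 17.7 = 0.03916 h⁻¹
C = C₀ · e^(−k·t) = 3.900 × e^(−0.03916 × 36.1)
  = 3.900 × 0.2432 = 0.9485 mg/L
(0.9485 mg/L = 0.9485 mcg/mL)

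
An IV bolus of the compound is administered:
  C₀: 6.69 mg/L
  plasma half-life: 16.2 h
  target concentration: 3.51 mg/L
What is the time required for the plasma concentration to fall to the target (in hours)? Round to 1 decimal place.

k = ln2 / t½ = 0.693147 / 16.2 = 0.04279 h⁻¹
t = ln(C₀ / C) / k = ln(6.690 / 3.51) / 0.04279
  = ln(1.906) / 0.04279 = 0.6450 / 0.04279 = 15.07 h

15.1 h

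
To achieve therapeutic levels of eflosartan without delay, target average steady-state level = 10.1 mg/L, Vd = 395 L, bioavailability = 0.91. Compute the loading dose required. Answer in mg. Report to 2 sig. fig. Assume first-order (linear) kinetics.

4400 mg

LD = Css × Vd / F = 10.1 × 395 / 0.91 = 4384 mg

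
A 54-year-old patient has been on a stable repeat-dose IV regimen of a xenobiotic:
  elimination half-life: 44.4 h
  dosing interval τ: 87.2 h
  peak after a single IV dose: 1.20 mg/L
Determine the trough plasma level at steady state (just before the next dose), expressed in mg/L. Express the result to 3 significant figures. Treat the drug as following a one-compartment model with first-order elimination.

0.414 mg/L

k = ln2 / t½ = 0.693147 / 44.4 = 0.01561 h⁻¹
e^(−kτ) = e^(−0.01561 × 87.2) = 0.2564
Accumulation ratio R = 1 / (1 − e^(−kτ)) = 1 / (1 − 0.2564) = 1.345
Steady-state trough = C₀ × R × e^(−kτ) = 1.20 × 1.345 × 0.2564 = 0.4138 mg/L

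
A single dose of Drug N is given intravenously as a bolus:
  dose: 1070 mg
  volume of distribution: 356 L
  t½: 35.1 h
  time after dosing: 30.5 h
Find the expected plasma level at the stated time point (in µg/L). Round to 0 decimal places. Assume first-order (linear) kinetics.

C₀ = Dose / Vd = 1070 / 356 = 3.006 mg/L
k = ln2 / t½ = 0.693147 / 35.1 = 0.01975 h⁻¹
C = C₀ · e^(−k·t) = 3.006 × e^(−0.01975 × 30.5)
  = 3.006 × 0.5475 = 1.646 mg/L
Convert: 1.646 mg/L × 1000 = 1646 µg/L

1646 µg/L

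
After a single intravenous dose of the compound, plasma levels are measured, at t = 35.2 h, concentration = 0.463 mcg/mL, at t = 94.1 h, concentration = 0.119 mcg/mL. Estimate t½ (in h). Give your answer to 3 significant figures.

30.1 h

k = ln(C₁/C₂) / (t₂ − t₁) = ln(0.463/0.119) / (94.1 − 35.2)
  = 1.359 / 58.90 = 0.02307 h⁻¹
t½ = ln2 / k = 0.693147 / 0.02307 = 30.05 h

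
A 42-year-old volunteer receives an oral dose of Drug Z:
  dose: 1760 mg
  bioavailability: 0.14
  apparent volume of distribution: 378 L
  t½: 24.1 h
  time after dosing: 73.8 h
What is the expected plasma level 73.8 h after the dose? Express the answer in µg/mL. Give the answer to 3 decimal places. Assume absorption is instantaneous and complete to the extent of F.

Amount reaching circulation = F × Dose = 0.14 × 1760 = 246.4 mg
C₀ = F·Dose / Vd = 246.4 / 378 = 0.6519 mg/L
k = ln2 / t½ = 0.693147 / 24.1 = 0.02876 h⁻¹
C = C₀ · e^(−k·t) = 0.6519 × e^(−0.02876 × 73.8)
  = 0.6519 × 0.1197 = 0.07803 mg/L
(0.07803 mg/L = 0.07803 µg/mL)

0.078 µg/mL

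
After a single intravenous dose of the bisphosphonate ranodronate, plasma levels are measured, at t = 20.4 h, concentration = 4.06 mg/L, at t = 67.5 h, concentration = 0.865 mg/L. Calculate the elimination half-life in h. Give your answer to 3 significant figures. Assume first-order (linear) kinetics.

21.1 h

k = ln(C₁/C₂) / (t₂ − t₁) = ln(4.06/0.865) / (67.5 − 20.4)
  = 1.546 / 47.10 = 0.03282 h⁻¹
t½ = ln2 / k = 0.693147 / 0.03282 = 21.12 h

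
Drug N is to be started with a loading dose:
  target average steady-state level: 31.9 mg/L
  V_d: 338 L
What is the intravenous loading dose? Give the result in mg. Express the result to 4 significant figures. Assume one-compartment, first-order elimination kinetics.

10780 mg

LD = Css × Vd = 31.9 × 338 = 10780 mg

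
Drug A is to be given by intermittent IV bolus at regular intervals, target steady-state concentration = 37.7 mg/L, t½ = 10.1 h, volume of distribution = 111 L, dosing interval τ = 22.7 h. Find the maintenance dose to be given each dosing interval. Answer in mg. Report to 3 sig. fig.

6520 mg

k = ln2 / t½ = 0.693147 / 10.1 = 0.06863 h⁻¹
CL = k × Vd = 0.06863 × 111 = 7.618 L/h
At steady state, Dose/τ = Css × CL.
Dose = Css × CL × τ = 37.7 × 7.618 × 22.7 = 6519 mg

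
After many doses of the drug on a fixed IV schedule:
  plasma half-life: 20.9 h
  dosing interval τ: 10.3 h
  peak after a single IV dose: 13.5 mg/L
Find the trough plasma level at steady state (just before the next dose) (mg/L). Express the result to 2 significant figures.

33 mg/L

k = ln2 / t½ = 0.693147 / 20.9 = 0.03316 h⁻¹
e^(−kτ) = e^(−0.03316 × 10.3) = 0.7107
Accumulation ratio R = 1 / (1 − e^(−kτ)) = 1 / (1 − 0.7107) = 3.457
Steady-state trough = C₀ × R × e^(−kτ) = 13.5 × 3.457 × 0.7107 = 33.17 mg/L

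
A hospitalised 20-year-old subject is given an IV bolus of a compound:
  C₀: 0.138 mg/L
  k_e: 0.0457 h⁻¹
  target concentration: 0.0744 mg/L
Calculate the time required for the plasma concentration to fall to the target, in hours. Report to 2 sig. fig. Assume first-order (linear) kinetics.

t = ln(C₀ / C) / k = ln(0.1380 / 0.0744) / 0.04570
  = ln(1.855) / 0.04570 = 0.6179 / 0.04570 = 13.52 h

14 h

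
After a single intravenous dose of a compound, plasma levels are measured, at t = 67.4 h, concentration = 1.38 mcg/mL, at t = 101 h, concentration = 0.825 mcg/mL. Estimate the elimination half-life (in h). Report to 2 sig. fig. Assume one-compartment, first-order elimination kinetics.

45 h

k = ln(C₁/C₂) / (t₂ − t₁) = ln(1.38/0.825) / (101 − 67.4)
  = 0.5145 / 33.60 = 0.01531 h⁻¹
t½ = ln2 / k = 0.693147 / 0.01531 = 45.27 h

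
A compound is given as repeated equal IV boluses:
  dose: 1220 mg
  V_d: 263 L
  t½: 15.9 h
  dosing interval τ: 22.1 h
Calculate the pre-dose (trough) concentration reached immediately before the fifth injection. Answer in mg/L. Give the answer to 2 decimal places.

2.80 mg/L

C₀ per dose = Dose / Vd = 1220 / 263 = 4.639 mg/L
k = ln2 / t½ = 0.693147 / 15.9 = 0.04359 h⁻¹
Fraction remaining after one interval: r = e^(−kτ) = e^(−0.04359 × 22.1) = 0.3816
Before dose 5, 4 doses have been given (aged 1τ, 2τ, 3τ, 4τ).
C_trough = C₀ × (r + r² + … + r^4) = C₀ × r(1−r^4)/(1−r)
        = 4.639 × 0.3816 × (1 − 0.02120) / (1 − 0.3816) = 2.802 mg/L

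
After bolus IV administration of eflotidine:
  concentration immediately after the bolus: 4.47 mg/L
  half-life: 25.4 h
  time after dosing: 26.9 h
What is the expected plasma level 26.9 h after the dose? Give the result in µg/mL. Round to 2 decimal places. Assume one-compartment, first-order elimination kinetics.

2.15 µg/mL

k = ln2 / t½ = 0.693147 / 25.4 = 0.02729 h⁻¹
C = C₀ · e^(−k·t) = 4.470 × e^(−0.02729 × 26.9)
  = 4.470 × 0.4799 = 2.145 mg/L
(2.145 mg/L = 2.145 µg/mL)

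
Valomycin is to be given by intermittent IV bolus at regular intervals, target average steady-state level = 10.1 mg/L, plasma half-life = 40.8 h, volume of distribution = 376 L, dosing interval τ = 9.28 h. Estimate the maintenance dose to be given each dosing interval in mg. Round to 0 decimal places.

599 mg

k = ln2 / t½ = 0.693147 / 40.8 = 0.01699 h⁻¹
CL = k × Vd = 0.01699 × 376 = 6.388 L/h
At steady state, Dose/τ = Css × CL.
Dose = Css × CL × τ = 10.1 × 6.388 × 9.28 = 598.7 mg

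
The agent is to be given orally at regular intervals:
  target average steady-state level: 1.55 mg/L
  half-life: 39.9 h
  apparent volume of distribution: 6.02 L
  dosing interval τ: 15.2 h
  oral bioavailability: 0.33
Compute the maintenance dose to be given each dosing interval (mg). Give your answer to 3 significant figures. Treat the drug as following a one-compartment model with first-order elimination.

k = ln2 / t½ = 0.693147 / 39.9 = 0.01737 h⁻¹
CL = k × Vd = 0.01737 × 6.02 = 0.1046 L/h
At steady state, F × (Dose/τ) = Css × CL.
Dose = Css × CL × τ / F = 1.55 × 0.1046 × 15.2 / 0.33 = 7.468 mg

7.47 mg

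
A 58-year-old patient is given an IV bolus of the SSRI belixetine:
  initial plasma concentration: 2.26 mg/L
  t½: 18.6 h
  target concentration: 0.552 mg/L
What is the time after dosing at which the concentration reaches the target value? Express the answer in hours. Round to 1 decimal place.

k = ln2 / t½ = 0.693147 / 18.6 = 0.03727 h⁻¹
t = ln(C₀ / C) / k = ln(2.260 / 0.552) / 0.03727
  = ln(4.094) / 0.03727 = 1.410 / 0.03727 = 37.83 h

37.8 h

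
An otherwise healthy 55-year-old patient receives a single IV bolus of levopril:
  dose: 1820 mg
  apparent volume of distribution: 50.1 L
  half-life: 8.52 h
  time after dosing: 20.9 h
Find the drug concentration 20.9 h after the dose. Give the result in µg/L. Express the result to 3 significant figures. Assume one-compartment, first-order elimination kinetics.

6630 µg/L

C₀ = Dose / Vd = 1820 / 50.1 = 36.33 mg/L
k = ln2 / t½ = 0.693147 / 8.52 = 0.08136 h⁻¹
C = C₀ · e^(−k·t) = 36.33 × e^(−0.08136 × 20.9)
  = 36.33 × 0.1826 = 6.634 mg/L
Convert: 6.634 mg/L × 1000 = 6634 µg/L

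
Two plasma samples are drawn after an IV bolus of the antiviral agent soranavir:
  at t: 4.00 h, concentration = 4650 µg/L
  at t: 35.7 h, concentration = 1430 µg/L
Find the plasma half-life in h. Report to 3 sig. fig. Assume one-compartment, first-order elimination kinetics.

k = ln(C₁/C₂) / (t₂ − t₁) = ln(4650/1430) / (35.7 − 4.00)
  = 1.179 / 31.70 = 0.03719 h⁻¹
t½ = ln2 / k = 0.693147 / 0.03719 = 18.64 h

18.6 h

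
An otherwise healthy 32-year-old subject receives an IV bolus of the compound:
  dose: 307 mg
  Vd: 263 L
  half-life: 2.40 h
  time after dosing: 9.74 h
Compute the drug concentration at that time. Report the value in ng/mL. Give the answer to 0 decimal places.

70 ng/mL

C₀ = Dose / Vd = 307.0 / 263 = 1.167 mg/L
k = ln2 / t½ = 0.693147 / 2.40 = 0.2888 h⁻¹
C = C₀ · e^(−k·t) = 1.167 × e^(−0.2888 × 9.74)
  = 1.167 × 0.06003 = 0.07006 mg/L
Convert: 0.07006 mg/L × 1000 = 70.06 ng/mL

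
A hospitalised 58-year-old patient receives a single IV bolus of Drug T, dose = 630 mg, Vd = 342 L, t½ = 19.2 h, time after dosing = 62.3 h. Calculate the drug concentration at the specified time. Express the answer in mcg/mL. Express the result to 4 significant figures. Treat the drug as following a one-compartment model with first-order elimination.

0.1943 mcg/mL

C₀ = Dose / Vd = 630.0 / 342 = 1.842 mg/L
k = ln2 / t½ = 0.693147 / 19.2 = 0.03610 h⁻¹
C = C₀ · e^(−k·t) = 1.842 × e^(−0.03610 × 62.3)
  = 1.842 × 0.1055 = 0.1943 mg/L
(0.1943 mg/L = 0.1943 mcg/mL)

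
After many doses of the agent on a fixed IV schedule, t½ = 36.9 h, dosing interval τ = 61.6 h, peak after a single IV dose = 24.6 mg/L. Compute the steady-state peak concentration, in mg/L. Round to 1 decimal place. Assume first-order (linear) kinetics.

35.9 mg/L

k = ln2 / t½ = 0.693147 / 36.9 = 0.01878 h⁻¹
e^(−kτ) = e^(−0.01878 × 61.6) = 0.3145
Accumulation ratio R = 1 / (1 − e^(−kτ)) = 1 / (1 − 0.3145) = 1.459
Steady-state peak = C₀ × R = 24.6 × 1.459 = 35.89 mg/L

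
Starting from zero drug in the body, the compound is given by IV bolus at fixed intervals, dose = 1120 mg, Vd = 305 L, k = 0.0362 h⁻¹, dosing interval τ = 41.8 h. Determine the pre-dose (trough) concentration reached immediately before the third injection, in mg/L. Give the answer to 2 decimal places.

C₀ per dose = Dose / Vd = 1120 / 305 = 3.672 mg/L
Fraction remaining after one interval: r = e^(−kτ) = e^(−0.03620 × 41.8) = 0.2202
Before dose 3, 2 doses have been given (aged 1τ, 2τ).
C_trough = C₀ × (r + r²) = 3.672 × (0.2202 + 0.04849) = 0.9866 mg/L

0.99 mg/L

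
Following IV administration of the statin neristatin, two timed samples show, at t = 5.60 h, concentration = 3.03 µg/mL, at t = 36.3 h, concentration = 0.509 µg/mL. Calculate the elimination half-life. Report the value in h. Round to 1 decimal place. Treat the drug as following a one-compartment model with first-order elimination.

11.9 h

k = ln(C₁/C₂) / (t₂ − t₁) = ln(3.03/0.509) / (36.3 − 5.60)
  = 1.784 / 30.70 = 0.05811 h⁻¹
t½ = ln2 / k = 0.693147 / 0.05811 = 11.93 h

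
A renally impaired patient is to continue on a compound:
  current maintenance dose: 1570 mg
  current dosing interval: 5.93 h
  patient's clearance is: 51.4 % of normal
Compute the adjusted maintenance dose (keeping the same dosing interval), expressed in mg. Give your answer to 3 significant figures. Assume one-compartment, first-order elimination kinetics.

To keep the same average steady-state level, dosing rate must scale with clearance.
CL ratio = 51.4 / 100 = 0.5140
New dose (same interval) = 1570 × 0.5140 = 807.0 mg

807 mg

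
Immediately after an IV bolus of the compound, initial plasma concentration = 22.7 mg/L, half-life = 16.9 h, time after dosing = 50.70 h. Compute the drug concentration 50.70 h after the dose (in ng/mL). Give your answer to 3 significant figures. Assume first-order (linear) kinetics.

k = ln2 / t½ = 0.693147 / 16.9 = 0.04101 h⁻¹
t / t½ = 50.70 / 16.9 = 3 half-lives
C = C₀ × (1/2)^3 = 22.70 × 0.1250 = 2.838 mg/L
Convert: 2.838 mg/L × 1000 = 2838 ng/mL

2840 ng/mL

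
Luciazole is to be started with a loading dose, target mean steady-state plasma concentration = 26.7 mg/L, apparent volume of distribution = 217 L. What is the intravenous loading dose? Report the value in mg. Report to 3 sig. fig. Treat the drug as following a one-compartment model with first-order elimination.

5790 mg

LD = Css × Vd = 26.7 × 217 = 5794 mg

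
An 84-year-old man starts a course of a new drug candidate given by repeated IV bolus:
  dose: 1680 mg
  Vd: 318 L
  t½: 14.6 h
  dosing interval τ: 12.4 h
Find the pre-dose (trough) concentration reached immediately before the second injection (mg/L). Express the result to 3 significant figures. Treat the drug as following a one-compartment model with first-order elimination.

C₀ per dose = Dose / Vd = 1680 / 318 = 5.283 mg/L
k = ln2 / t½ = 0.693147 / 14.6 = 0.04748 h⁻¹
Fraction remaining after one interval: r = e^(−kτ) = e^(−0.04748 × 12.4) = 0.5550
Before dose 2, 1 dose has been given (aged 1τ).
C_trough = C₀ × r = 5.283 × 0.5550 = 2.932 mg/L

2.93 mg/L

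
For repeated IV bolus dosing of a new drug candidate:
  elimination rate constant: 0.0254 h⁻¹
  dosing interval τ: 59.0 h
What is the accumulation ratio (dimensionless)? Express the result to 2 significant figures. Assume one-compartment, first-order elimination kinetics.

e^(−kτ) = e^(−0.02540 × 59.0) = 0.2234
Accumulation ratio R = 1 / (1 − e^(−kτ)) = 1 / (1 − 0.2234) = 1.288

1.3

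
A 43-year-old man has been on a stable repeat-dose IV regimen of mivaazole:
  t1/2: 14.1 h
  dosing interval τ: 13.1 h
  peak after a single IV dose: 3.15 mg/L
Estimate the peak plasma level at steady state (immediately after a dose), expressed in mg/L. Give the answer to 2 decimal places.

6.63 mg/L

k = ln2 / t½ = 0.693147 / 14.1 = 0.04916 h⁻¹
e^(−kτ) = e^(−0.04916 × 13.1) = 0.5252
Accumulation ratio R = 1 / (1 − e^(−kτ)) = 1 / (1 − 0.5252) = 2.106
Steady-state peak = C₀ × R = 3.15 × 2.106 = 6.634 mg/L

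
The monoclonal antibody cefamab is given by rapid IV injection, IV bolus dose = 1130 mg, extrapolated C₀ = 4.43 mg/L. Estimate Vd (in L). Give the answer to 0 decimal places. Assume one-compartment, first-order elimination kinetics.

Vd = Dose / C₀ = 1130 / 4.43 = 255.1 L

255 L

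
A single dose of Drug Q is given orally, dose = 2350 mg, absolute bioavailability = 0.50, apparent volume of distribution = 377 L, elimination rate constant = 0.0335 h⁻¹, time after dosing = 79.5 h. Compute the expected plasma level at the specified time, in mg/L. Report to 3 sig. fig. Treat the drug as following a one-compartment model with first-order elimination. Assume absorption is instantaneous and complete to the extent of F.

0.217 mg/L

Amount reaching circulation = F × Dose = 0.50 × 2350 = 1175 mg
C₀ = F·Dose / Vd = 1175 / 377 = 3.117 mg/L
C = C₀ · e^(−k·t) = 3.117 × e^(−0.03350 × 79.5)
  = 3.117 × 0.06972 = 0.2173 mg/L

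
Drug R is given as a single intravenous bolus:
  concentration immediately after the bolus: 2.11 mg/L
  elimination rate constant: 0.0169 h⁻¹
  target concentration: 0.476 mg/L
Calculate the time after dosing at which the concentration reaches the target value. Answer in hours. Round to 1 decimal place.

t = ln(C₀ / C) / k = ln(2.110 / 0.476) / 0.01690
  = ln(4.433) / 0.01690 = 1.489 / 0.01690 = 88.11 h

88.1 h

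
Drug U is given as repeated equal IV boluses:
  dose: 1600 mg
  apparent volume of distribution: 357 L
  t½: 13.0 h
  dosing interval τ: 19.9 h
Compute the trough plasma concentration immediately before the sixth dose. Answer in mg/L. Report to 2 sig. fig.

C₀ per dose = Dose / Vd = 1600 / 357 = 4.482 mg/L
k = ln2 / t½ = 0.693147 / 13.0 = 0.05332 h⁻¹
Fraction remaining after one interval: r = e^(−kτ) = e^(−0.05332 × 19.9) = 0.3461
Before dose 6, 5 doses have been given (aged 1τ, 2τ, 3τ, 4τ, 5τ).
C_trough = C₀ × (r + r² + … + r^5) = C₀ × r(1−r^5)/(1−r)
        = 4.482 × 0.3461 × (1 − 0.004966) / (1 − 0.3461) = 2.360 mg/L

2.4 mg/L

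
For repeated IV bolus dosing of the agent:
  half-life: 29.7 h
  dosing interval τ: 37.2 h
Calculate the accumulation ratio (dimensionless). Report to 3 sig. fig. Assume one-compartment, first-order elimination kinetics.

k = ln2 / t½ = 0.693147 / 29.7 = 0.02334 h⁻¹
e^(−kτ) = e^(−0.02334 × 37.2) = 0.4197
Accumulation ratio R = 1 / (1 − e^(−kτ)) = 1 / (1 − 0.4197) = 1.723

1.72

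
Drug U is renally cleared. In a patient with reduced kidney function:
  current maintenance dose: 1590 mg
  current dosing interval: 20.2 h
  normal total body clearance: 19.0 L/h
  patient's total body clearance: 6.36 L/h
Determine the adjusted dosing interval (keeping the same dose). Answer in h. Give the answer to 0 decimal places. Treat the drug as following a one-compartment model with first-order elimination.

To keep the same average steady-state level, dosing rate must scale with clearance.
CL ratio = 6.36 / 19.0 = 0.3347
New interval (same dose) = 20.2 / 0.3347 = 60.35 h

60 h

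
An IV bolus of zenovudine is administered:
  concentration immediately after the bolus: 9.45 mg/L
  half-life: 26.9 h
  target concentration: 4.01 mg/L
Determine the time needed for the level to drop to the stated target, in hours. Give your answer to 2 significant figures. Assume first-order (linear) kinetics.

k = ln2 / t½ = 0.693147 / 26.9 = 0.02577 h⁻¹
t = ln(C₀ / C) / k = ln(9.450 / 4.01) / 0.02577
  = ln(2.357) / 0.02577 = 0.8574 / 0.02577 = 33.27 h

33 h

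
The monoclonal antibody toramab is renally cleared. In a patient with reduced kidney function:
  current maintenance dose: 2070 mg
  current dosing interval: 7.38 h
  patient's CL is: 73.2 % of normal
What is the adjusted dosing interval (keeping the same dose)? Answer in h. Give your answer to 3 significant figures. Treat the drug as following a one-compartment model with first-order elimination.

10.1 h

To keep the same average steady-state level, dosing rate must scale with clearance.
CL ratio = 73.2 / 100 = 0.7320
New interval (same dose) = 7.38 / 0.7320 = 10.08 h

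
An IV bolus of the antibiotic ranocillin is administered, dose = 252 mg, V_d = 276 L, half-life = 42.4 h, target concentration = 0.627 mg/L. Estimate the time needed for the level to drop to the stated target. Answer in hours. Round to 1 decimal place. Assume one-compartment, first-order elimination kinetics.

C₀ = Dose / Vd = 252.0 / 276 = 0.9130 mg/L
k = ln2 / t½ = 0.693147 / 42.4 = 0.01635 h⁻¹
t = ln(C₀ / C) / k = ln(0.9130 / 0.627) / 0.01635
  = ln(1.456) / 0.01635 = 0.3757 / 0.01635 = 22.98 h

23.0 h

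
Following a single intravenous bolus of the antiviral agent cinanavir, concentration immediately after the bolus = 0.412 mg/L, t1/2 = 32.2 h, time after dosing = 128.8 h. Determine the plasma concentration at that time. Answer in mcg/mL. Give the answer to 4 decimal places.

k = ln2 / t½ = 0.693147 / 32.2 = 0.02153 h⁻¹
t / t½ = 128.8 / 32.2 = 4 half-lives
C = C₀ × (1/2)^4 = 0.4120 × 0.06250 = 0.02575 mg/L
(0.02575 mg/L = 0.02575 mcg/mL)

0.0258 mcg/mL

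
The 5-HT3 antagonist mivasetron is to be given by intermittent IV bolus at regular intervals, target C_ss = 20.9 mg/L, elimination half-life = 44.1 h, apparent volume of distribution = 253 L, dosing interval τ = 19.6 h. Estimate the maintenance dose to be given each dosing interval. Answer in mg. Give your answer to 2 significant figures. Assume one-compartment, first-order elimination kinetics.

1600 mg

k = ln2 / t½ = 0.693147 / 44.1 = 0.01572 h⁻¹
CL = k × Vd = 0.01572 × 253 = 3.977 L/h
At steady state, Dose/τ = Css × CL.
Dose = Css × CL × τ = 20.9 × 3.977 × 19.6 = 1629 mg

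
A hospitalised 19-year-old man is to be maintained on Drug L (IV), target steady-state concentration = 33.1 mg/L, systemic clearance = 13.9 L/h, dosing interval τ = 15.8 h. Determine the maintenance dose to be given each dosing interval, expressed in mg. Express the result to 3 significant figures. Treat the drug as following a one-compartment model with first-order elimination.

7270 mg

At steady state, Dose/τ = Css × CL.
Dose = Css × CL × τ = 33.1 × 13.90 × 15.8 = 7269 mg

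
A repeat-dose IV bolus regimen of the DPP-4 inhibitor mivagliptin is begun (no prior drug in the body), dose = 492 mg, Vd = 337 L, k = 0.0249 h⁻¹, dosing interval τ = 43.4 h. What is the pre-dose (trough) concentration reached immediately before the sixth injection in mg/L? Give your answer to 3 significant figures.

C₀ per dose = Dose / Vd = 492 / 337 = 1.460 mg/L
Fraction remaining after one interval: r = e^(−kτ) = e^(−0.02490 × 43.4) = 0.3394
Before dose 6, 5 doses have been given (aged 1τ, 2τ, 3τ, 4τ, 5τ).
C_trough = C₀ × (r + r² + … + r^5) = C₀ × r(1−r^5)/(1−r)
        = 1.460 × 0.3394 × (1 − 0.004504) / (1 − 0.3394) = 0.7467 mg/L

0.747 mg/L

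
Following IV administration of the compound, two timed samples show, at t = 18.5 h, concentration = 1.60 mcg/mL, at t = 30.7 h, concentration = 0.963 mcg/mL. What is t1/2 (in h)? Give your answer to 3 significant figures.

16.7 h

k = ln(C₁/C₂) / (t₂ − t₁) = ln(1.60/0.963) / (30.7 − 18.5)
  = 0.5077 / 12.20 = 0.04161 h⁻¹
t½ = ln2 / k = 0.693147 / 0.04161 = 16.66 h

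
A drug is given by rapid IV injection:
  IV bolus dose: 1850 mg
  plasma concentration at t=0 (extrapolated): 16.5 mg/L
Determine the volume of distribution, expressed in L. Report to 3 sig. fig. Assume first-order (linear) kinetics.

112 L

Vd = Dose / C₀ = 1850 / 16.5 = 112.1 L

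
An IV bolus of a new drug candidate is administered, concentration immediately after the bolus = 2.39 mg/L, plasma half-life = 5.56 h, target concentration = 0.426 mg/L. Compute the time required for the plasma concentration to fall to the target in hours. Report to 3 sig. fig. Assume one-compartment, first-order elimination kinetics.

13.8 h

k = ln2 / t½ = 0.693147 / 5.56 = 0.1247 h⁻¹
t = ln(C₀ / C) / k = ln(2.390 / 0.426) / 0.1247
  = ln(5.610) / 0.1247 = 1.725 / 0.1247 = 13.83 h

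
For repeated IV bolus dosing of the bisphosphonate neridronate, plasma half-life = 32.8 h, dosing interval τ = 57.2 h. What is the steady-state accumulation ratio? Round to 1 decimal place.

1.4

k = ln2 / t½ = 0.693147 / 32.8 = 0.02113 h⁻¹
e^(−kτ) = e^(−0.02113 × 57.2) = 0.2986
Accumulation ratio R = 1 / (1 − e^(−kτ)) = 1 / (1 − 0.2986) = 1.426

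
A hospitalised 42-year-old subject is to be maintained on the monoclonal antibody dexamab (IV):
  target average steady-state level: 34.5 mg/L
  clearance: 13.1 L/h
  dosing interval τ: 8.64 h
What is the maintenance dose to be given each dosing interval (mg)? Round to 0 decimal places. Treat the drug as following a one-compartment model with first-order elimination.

3905 mg

At steady state, Dose/τ = Css × CL.
Dose = Css × CL × τ = 34.5 × 13.10 × 8.64 = 3905 mg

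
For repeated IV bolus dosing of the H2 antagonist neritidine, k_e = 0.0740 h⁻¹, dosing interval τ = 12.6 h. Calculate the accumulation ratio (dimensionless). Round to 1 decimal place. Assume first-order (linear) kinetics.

e^(−kτ) = e^(−0.07400 × 12.6) = 0.3936
Accumulation ratio R = 1 / (1 − e^(−kτ)) = 1 / (1 − 0.3936) = 1.649

1.6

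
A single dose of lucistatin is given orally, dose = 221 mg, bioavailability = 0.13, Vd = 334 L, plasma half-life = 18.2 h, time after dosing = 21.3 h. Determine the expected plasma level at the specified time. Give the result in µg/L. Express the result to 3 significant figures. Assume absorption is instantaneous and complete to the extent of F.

Amount reaching circulation = F × Dose = 0.13 × 221.0 = 28.73 mg
C₀ = F·Dose / Vd = 28.73 / 334 = 0.08602 mg/L
k = ln2 / t½ = 0.693147 / 18.2 = 0.03809 h⁻¹
C = C₀ · e^(−k·t) = 0.08602 × e^(−0.03809 × 21.3)
  = 0.08602 × 0.4443 = 0.03822 mg/L
Convert: 0.03822 mg/L × 1000 = 38.22 µg/L

38.2 µg/L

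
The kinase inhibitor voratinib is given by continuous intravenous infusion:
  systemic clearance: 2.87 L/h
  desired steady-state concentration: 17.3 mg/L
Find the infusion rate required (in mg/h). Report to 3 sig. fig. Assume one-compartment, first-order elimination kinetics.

49.7 mg/h

At steady state, infusion rate R₀ = Css × CL = 17.3 × 2.870 = 49.65 mg/h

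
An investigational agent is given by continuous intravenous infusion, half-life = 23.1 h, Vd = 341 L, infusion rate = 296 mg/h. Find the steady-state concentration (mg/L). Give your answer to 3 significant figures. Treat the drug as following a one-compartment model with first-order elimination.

28.9 mg/L

k = ln2 / t½ = 0.693147 / 23.1 = 0.03001 h⁻¹
CL = k × Vd = 0.03001 × 341 = 10.23 L/h
At steady state Css = R₀ / CL = 296 / 10.23 = 28.93 mg/L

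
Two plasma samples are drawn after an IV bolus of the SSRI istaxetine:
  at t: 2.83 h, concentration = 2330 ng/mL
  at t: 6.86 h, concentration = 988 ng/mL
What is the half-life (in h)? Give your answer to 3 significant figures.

k = ln(C₁/C₂) / (t₂ − t₁) = ln(2330/988) / (6.86 − 2.83)
  = 0.8579 / 4.030 = 0.2129 h⁻¹
t½ = ln2 / k = 0.693147 / 0.2129 = 3.256 h

3.26 h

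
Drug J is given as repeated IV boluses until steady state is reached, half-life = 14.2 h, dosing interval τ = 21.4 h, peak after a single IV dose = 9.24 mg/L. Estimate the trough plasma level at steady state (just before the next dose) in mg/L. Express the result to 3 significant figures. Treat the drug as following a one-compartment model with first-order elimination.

5.02 mg/L

k = ln2 / t½ = 0.693147 / 14.2 = 0.04881 h⁻¹
e^(−kτ) = e^(−0.04881 × 21.4) = 0.3519
Accumulation ratio R = 1 / (1 − e^(−kτ)) = 1 / (1 − 0.3519) = 1.543
Steady-state trough = C₀ × R × e^(−kτ) = 9.24 × 1.543 × 0.3519 = 5.017 mg/L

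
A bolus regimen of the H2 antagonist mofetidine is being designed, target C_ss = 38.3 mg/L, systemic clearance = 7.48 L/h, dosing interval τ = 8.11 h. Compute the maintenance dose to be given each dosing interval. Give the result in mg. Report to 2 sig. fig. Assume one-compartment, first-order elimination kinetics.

2300 mg

At steady state, Dose/τ = Css × CL.
Dose = Css × CL × τ = 38.3 × 7.480 × 8.11 = 2323 mg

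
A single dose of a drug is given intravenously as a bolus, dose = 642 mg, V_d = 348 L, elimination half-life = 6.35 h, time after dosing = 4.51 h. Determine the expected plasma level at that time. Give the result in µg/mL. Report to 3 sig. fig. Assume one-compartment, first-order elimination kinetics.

1.13 µg/mL

C₀ = Dose / Vd = 642.0 / 348 = 1.845 mg/L
k = ln2 / t½ = 0.693147 / 6.35 = 0.1092 h⁻¹
C = C₀ · e^(−k·t) = 1.845 × e^(−0.1092 × 4.51)
  = 1.845 × 0.6111 = 1.127 mg/L
(1.127 mg/L = 1.127 µg/mL)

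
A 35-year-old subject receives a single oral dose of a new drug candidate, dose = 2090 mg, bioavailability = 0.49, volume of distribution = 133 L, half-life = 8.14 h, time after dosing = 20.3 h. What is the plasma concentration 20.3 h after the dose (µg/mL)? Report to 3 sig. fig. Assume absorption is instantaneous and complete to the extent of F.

Amount reaching circulation = F × Dose = 0.49 × 2090 = 1024 mg
C₀ = F·Dose / Vd = 1024 / 133 = 7.699 mg/L
k = ln2 / t½ = 0.693147 / 8.14 = 0.08515 h⁻¹
C = C₀ · e^(−k·t) = 7.699 × e^(−0.08515 × 20.3)
  = 7.699 × 0.1775 = 1.367 mg/L
(1.367 mg/L = 1.367 µg/mL)

1.37 µg/mL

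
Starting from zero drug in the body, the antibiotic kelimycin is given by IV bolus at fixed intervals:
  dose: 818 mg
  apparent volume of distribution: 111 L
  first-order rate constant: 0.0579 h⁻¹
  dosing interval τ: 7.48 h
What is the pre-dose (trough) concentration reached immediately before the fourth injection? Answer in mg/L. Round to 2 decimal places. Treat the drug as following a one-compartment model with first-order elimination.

C₀ per dose = Dose / Vd = 818 / 111 = 7.369 mg/L
Fraction remaining after one interval: r = e^(−kτ) = e^(−0.05790 × 7.48) = 0.6485
Before dose 4, 3 doses have been given (aged 1τ, 2τ, 3τ).
C_trough = C₀ × (r + r² + … + r^3) = C₀ × r(1−r^3)/(1−r)
        = 7.369 × 0.6485 × (1 − 0.2727) / (1 − 0.6485) = 9.888 mg/L

9.89 mg/L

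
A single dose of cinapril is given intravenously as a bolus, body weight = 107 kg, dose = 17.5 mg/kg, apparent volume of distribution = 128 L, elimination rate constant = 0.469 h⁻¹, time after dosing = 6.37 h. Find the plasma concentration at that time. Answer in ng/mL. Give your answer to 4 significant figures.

737.5 ng/mL

Total dose = 17.5 × 107 = 1873 mg
C₀ = Dose / Vd = 1873 / 128 = 14.63 mg/L
C = C₀ · e^(−k·t) = 14.63 × e^(−0.4690 × 6.37)
  = 14.63 × 0.05041 = 0.7375 mg/L
Convert: 0.7375 mg/L × 1000 = 737.5 ng/mL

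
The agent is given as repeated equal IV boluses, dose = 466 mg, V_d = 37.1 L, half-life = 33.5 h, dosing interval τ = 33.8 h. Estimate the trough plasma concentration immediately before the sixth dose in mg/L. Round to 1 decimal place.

12.0 mg/L

C₀ per dose = Dose / Vd = 466 / 37.1 = 12.56 mg/L
k = ln2 / t½ = 0.693147 / 33.5 = 0.02069 h⁻¹
Fraction remaining after one interval: r = e^(−kτ) = e^(−0.02069 × 33.8) = 0.4969
Before dose 6, 5 doses have been given (aged 1τ, 2τ, 3τ, 4τ, 5τ).
C_trough = C₀ × (r + r² + … + r^5) = C₀ × r(1−r^5)/(1−r)
        = 12.56 × 0.4969 × (1 − 0.03029) / (1 − 0.4969) = 12.03 mg/L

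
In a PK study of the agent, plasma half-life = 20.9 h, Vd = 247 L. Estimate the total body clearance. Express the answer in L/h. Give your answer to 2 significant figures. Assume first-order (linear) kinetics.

k = ln2 / t½ = 0.693147 / 20.9 = 0.03316 h⁻¹
CL = k × Vd = 0.03316 × 247 = 8.191 L/h

8.2 L/h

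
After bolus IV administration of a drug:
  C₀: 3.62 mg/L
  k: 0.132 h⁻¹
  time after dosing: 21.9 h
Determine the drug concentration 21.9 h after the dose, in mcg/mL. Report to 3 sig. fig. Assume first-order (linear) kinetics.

C = C₀ · e^(−k·t) = 3.620 × e^(−0.1320 × 21.9)
  = 3.620 × 0.05553 = 0.2010 mg/L
(0.2010 mg/L = 0.2010 mcg/mL)

0.201 mcg/mL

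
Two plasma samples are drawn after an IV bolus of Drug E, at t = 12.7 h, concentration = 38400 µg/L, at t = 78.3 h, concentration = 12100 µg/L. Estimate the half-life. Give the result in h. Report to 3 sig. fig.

39.4 h

k = ln(C₁/C₂) / (t₂ − t₁) = ln(38400/12100) / (78.3 − 12.7)
  = 1.155 / 65.60 = 0.01761 h⁻¹
t½ = ln2 / k = 0.693147 / 0.01761 = 39.36 h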